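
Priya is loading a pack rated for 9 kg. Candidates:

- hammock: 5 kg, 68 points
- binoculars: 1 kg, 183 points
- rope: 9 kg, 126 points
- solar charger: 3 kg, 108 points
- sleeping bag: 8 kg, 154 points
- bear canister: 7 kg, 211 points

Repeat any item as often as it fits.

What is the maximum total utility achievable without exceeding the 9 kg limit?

Best packing: 9×binoculars — 9 kg, 1647 total.
No other feasible combination exceeds 1647.

1647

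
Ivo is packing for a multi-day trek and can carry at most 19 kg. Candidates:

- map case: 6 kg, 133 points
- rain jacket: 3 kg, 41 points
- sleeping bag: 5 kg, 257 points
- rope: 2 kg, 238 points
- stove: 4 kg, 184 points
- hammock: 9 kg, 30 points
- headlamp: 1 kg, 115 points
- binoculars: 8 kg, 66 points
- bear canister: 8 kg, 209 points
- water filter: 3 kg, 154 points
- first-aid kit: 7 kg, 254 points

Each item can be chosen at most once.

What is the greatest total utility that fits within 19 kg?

1048

Taking the top-ratio items first gives rain jacket + sleeping bag + rope + stove + headlamp + water filter for 989 (18 kg).
Replace rain jacket and water filter with first-aid kit: the trade gains 59 net, giving 1048 at 19 kg.
The closest alternative, sleeping bag + rope + headlamp + water filter + first-aid kit, reaches only 1018.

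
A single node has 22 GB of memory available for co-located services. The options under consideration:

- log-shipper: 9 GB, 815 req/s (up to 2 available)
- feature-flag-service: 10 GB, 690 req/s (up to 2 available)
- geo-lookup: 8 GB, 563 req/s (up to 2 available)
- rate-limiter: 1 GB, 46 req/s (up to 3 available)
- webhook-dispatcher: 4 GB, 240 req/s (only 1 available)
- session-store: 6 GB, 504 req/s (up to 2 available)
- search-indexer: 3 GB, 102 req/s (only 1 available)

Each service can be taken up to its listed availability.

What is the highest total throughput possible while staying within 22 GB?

2×log-shipper + webhook-dispatcher uses 22 of the 22 GB and totals 1870.
That's the maximum — no swap from here does better than 1870.

1870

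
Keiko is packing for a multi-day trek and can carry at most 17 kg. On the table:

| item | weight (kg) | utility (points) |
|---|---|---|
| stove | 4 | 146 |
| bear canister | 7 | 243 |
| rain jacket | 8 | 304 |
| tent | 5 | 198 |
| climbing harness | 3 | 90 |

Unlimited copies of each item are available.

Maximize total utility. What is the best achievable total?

648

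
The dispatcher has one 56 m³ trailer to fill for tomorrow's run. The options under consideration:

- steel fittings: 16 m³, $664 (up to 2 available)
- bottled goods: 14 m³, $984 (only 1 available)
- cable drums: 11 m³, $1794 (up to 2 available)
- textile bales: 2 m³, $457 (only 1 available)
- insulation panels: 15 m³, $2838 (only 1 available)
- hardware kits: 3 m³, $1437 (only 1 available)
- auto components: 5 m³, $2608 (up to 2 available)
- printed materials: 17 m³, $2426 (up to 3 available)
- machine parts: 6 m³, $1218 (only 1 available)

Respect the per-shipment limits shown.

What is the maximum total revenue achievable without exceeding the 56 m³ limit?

Ranking by ratio (revenue/m³): auto components 521.60, hardware kits 479.00, textile bales 228.50.
Filling by ratio: cable drums + textile bales + insulation panels + hardware kits + 2×auto components + machine parts for 12960, with 9 m³ left unused.
The 2 m³ tied up in textile bales is better spent on cable drums — total rises to 14297 (56 m³).
No other feasible combination exceeds 14297.

14297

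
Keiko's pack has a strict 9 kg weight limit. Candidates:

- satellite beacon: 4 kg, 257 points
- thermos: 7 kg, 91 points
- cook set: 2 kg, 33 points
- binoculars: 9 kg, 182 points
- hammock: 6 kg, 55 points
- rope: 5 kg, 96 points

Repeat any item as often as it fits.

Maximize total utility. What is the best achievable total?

514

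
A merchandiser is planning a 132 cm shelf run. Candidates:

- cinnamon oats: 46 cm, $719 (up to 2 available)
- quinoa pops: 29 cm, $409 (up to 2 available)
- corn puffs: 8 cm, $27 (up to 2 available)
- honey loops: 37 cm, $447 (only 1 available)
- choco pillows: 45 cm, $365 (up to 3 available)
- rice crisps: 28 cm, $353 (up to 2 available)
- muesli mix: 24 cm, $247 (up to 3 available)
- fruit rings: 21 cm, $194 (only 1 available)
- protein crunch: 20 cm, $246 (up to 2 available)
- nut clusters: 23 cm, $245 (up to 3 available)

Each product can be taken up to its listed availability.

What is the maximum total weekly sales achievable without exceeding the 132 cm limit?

1930

By weekly sales per cm: cinnamon oats 15.63, quinoa pops 14.10, rice crisps 12.61 lead.
The ratio heuristic lands on 2×cinnamon oats + quinoa pops + corn puffs (1874) but leaves 3 cm idle.
Replace quinoa pops and corn puffs with 2×protein crunch: the trade gains 56 net, giving 1930 at 132 cm.
That's the maximum — no swap from here does better than 1930.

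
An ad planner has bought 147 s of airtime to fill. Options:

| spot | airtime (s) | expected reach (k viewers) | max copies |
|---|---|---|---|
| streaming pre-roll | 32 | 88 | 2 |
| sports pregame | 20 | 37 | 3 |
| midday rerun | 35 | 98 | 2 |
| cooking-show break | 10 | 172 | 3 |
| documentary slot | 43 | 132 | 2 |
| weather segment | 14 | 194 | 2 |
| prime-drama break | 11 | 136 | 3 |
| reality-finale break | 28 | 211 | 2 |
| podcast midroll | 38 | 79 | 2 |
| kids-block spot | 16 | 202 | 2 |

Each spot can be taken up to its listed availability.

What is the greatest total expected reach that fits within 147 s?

1791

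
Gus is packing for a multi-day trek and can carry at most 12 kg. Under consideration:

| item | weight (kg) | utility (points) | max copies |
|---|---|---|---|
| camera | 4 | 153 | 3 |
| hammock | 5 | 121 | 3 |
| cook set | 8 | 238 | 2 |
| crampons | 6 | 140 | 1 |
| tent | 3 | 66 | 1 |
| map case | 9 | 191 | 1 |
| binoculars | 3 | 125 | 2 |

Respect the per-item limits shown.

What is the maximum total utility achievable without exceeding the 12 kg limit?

459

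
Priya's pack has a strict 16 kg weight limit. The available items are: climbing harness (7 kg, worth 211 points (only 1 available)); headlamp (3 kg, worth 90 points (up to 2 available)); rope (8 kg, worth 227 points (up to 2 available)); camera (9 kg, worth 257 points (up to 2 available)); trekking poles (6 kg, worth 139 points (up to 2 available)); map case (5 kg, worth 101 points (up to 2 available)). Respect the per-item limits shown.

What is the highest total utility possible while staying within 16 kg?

The ratio heuristic lands on climbing harness + 2×headlamp (391) but leaves 3 kg idle.
Dropping 2×headlamp frees 6 kg; slotting in camera (9 kg) lifts the total to 468 at 16 kg.
No other feasible combination exceeds 468.

468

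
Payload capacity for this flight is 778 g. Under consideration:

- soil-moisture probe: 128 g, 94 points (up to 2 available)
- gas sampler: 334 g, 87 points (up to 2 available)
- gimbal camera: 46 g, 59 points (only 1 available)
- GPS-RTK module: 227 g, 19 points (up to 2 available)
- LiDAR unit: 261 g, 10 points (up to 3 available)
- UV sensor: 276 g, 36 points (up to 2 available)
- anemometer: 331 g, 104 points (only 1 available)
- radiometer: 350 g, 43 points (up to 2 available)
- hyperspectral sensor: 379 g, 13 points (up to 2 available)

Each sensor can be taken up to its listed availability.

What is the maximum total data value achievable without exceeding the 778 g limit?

351

Ranking by ratio (data value/g): gimbal camera 1.28, soil-moisture probe 0.73, anemometer 0.31.
Taking 2×soil-moisture probe + gimbal camera + anemometer: 633 g used, 351 in data value.
Every other selection either busts 778 g or exceeds an availability limit or fails to beat 351.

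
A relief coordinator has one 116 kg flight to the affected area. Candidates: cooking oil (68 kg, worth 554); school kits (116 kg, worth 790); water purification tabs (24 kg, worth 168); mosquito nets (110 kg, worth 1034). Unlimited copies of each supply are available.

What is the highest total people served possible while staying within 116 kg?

1034

Density check — mosquito nets 9.40, cooking oil 8.15, water purification tabs 7.00, school kits 6.81 are the best per kg.
The ratio ordering already packs tightly: mosquito nets, 110 kg, 1034.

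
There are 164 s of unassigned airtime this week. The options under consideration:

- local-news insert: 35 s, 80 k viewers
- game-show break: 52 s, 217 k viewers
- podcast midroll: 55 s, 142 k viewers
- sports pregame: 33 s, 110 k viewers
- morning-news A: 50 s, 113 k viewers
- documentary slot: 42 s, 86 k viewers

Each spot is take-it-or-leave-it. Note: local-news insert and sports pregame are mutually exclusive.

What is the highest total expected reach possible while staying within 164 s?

A density-first pass picks game-show break + podcast midroll + sports pregame — 469 at 140 s.
Replace sports pregame with morning-news A: the trade gains 3 net, giving 472 at 157 s.
No other feasible combination exceeds 472.

472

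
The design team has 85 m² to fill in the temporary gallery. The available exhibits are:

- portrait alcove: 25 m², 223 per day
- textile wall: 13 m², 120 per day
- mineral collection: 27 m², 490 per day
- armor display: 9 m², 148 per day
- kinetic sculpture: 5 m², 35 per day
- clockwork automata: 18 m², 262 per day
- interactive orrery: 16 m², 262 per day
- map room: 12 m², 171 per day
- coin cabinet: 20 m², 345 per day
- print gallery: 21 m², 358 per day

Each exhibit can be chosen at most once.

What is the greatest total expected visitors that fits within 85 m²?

Density check — mineral collection 18.15, coin cabinet 17.25, print gallery 17.05 are the best per m².
Taking the top-ratio exhibits first gives mineral collection + armor display + kinetic sculpture + coin cabinet + print gallery for 1376 (82 m²).
The 14 m² tied up in armor display and kinetic sculpture is better spent on interactive orrery — total rises to 1455 (84 m²).

1455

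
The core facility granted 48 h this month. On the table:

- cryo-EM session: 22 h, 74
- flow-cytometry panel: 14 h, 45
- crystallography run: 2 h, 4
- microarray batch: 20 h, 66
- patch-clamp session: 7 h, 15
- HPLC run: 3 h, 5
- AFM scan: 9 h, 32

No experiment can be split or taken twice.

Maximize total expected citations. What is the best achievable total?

156

By expected citations per h: AFM scan 3.56, cryo-EM session 3.36, microarray batch 3.30, flow-cytometry panel 3.21 lead.
Filling by ratio: cryo-EM session + flow-cytometry panel + crystallography run + AFM scan for 155, with 1 h left unused.
Dropping crystallography run frees 2 h; slotting in HPLC run (3 h) lifts the total to 156 at 48 h.
No other feasible combination exceeds 156.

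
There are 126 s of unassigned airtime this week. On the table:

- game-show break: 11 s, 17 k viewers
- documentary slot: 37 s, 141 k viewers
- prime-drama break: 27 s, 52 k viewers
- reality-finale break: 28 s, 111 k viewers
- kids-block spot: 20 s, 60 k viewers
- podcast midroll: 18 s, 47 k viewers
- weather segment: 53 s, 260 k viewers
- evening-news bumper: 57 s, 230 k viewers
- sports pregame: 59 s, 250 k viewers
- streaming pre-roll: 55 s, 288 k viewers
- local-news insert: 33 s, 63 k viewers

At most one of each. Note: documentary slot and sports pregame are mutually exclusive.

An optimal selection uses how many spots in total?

Best achievable expected reach is 595.
podcast midroll + weather segment + streaming pre-roll hits 595 at 126 s.
Every optimal selection uses 3 spots.

3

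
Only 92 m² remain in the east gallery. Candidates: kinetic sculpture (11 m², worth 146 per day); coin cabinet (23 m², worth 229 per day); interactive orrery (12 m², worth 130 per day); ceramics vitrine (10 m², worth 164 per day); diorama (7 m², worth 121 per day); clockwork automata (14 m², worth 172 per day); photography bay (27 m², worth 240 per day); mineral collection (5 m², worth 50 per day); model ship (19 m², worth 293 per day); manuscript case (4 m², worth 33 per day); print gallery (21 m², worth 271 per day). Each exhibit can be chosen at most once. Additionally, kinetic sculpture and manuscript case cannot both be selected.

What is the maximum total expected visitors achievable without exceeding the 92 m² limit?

1234

By expected visitors per m²: diorama 17.29, ceramics vitrine 16.40, model ship 15.42 lead.
Interactive orrery + ceramics vitrine + diorama + clockwork automata + mineral collection + model ship + manuscript case + print gallery uses 92 of the 92 m² and totals 1234.
Next best is kinetic sculpture + interactive orrery + ceramics vitrine + clockwork automata + mineral collection + model ship + print gallery at 1226 (92 m²) — short by 8.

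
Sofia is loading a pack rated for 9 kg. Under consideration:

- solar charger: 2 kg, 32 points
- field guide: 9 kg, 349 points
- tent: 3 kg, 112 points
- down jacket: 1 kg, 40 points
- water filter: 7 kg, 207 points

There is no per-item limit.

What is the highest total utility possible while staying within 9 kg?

Best packing: 9×down jacket — 9 kg, 360 total.
No other feasible combination exceeds 360.

360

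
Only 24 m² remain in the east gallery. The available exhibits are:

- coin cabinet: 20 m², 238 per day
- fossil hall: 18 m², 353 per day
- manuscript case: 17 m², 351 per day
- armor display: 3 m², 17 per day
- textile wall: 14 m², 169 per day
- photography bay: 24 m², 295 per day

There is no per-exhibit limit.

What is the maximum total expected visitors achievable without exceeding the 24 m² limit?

387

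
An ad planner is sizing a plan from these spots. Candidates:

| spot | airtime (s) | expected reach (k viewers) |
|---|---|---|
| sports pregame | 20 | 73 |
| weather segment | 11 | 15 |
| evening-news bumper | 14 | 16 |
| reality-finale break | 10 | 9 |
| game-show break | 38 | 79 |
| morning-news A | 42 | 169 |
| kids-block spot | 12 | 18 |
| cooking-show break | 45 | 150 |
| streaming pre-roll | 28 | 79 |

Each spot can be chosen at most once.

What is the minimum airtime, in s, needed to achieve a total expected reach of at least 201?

Need the lightest bundle worth ≥ 201.
sports pregame + morning-news A: 242 expected reach at 62 s.
Below 62 s the best achievable stays under 201.

62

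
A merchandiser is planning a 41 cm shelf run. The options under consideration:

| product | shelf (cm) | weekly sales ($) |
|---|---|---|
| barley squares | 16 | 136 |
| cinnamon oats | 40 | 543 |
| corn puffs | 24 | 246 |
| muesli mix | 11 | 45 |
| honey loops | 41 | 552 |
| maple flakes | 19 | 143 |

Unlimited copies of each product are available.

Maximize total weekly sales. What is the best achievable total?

Taking the top-ratio products first gives cinnamon oats for 543 (40 cm).
Dropping cinnamon oats frees 40 cm; slotting in honey loops (41 cm) lifts the total to 552 at 41 cm.
Every other selection either busts 41 cm or fails to beat 552.

552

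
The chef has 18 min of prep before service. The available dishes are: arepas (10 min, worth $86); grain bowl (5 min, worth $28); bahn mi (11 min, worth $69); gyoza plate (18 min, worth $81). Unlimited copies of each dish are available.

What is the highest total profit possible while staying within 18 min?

114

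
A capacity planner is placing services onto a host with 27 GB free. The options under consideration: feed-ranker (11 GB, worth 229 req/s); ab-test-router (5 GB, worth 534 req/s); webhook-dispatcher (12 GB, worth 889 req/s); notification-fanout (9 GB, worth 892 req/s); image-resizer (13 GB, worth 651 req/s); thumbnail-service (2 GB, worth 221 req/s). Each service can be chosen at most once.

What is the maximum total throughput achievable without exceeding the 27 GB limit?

2315

Greedy by ratio would take feed-ranker + ab-test-router + notification-fanout + thumbnail-service: 27 GB used, total 1876.
Replace feed-ranker and thumbnail-service with webhook-dispatcher: the trade gains 439 net, giving 2315 at 26 GB.
That's the maximum — no swap from here does better than 2315.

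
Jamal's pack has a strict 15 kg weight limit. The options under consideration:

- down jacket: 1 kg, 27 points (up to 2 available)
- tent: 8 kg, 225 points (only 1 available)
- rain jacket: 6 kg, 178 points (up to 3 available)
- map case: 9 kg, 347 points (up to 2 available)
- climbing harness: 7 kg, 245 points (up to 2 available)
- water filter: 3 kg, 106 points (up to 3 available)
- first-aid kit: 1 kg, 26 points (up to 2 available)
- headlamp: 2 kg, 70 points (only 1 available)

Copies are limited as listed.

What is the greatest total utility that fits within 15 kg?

Best packing: map case + 2×water filter — 15 kg, 559 total.
That's the maximum — no swap from here does better than 559.

559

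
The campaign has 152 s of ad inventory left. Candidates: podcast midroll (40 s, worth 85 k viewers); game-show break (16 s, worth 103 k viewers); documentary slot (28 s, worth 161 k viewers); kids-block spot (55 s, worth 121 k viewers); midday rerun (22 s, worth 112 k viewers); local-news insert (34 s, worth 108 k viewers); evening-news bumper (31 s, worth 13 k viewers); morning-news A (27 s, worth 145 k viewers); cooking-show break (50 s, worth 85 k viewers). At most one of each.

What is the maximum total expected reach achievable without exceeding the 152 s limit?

642

By expected reach per s: game-show break 6.44, documentary slot 5.75, morning-news A 5.37 lead.
The ratio heuristic lands on game-show break + documentary slot + midday rerun + local-news insert + morning-news A (629) but leaves 25 s idle.
Replace local-news insert with kids-block spot: the trade gains 13 net, giving 642 at 148 s.
Next best is game-show break + documentary slot + midday rerun + local-news insert + morning-news A at 629 (127 s) — short by 13.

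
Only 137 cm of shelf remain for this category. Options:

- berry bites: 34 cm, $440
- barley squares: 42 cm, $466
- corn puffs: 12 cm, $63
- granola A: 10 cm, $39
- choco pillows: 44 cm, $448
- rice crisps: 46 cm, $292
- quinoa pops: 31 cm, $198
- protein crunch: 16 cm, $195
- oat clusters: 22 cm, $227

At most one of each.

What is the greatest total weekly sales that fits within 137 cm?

The ratio heuristic lands on berry bites + barley squares + corn puffs + granola A + protein crunch + oat clusters (1430) but leaves 1 cm idle.
Dropping corn puffs and granola A and oat clusters frees 44 cm; slotting in choco pillows (44 cm) lifts the total to 1549 at 136 cm.

1549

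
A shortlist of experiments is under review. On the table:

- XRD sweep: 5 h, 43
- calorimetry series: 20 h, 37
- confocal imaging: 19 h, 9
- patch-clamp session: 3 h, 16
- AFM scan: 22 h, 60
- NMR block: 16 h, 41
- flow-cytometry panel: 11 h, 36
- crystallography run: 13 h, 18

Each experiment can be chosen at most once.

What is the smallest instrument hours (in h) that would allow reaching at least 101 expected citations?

27

Need the lightest bundle worth ≥ 101.
XRD sweep + AFM scan: 103 expected citations at 27 h.
No combination under 27 h hits 101.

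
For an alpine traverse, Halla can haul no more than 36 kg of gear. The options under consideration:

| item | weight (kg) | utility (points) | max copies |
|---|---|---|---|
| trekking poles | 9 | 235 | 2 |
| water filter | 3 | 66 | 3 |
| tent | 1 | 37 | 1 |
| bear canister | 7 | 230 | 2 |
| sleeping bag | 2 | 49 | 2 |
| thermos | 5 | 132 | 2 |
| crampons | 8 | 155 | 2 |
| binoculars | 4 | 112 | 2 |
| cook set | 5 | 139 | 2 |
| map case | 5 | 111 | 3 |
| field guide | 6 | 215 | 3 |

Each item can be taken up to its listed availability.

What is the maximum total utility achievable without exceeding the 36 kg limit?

1217

Greedy by ratio would take tent + 2×bear canister + sleeping bag + 3×field guide: 35 kg used, total 1191.
Replace tent and sleeping bag with binoculars: the trade gains 26 net, giving 1217 at 36 kg.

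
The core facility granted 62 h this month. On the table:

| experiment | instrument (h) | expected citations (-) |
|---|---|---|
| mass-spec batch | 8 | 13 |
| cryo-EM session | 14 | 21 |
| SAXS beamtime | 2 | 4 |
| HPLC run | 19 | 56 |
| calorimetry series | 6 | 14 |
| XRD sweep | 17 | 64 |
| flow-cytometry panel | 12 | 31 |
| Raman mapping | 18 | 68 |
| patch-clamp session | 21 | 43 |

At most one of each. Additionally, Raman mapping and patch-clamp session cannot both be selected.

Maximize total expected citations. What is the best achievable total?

By expected citations per h: Raman mapping 3.78, XRD sweep 3.76, HPLC run 2.95, flow-cytometry panel 2.58 lead.
Taking SAXS beamtime + HPLC run + calorimetry series + XRD sweep + Raman mapping: 62 h used, 206 in expected citations.
An exhaustive check of the 512 subsets confirms 206.

206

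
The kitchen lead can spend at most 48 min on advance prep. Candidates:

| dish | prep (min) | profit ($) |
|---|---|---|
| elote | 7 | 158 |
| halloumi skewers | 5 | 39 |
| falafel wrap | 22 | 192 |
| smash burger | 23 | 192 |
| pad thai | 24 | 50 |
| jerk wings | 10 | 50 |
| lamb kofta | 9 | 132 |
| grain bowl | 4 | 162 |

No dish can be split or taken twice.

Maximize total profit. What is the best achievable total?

683

The ratio ordering already packs tightly: elote + halloumi skewers + falafel wrap + lamb kofta + grain bowl, 47 min, 683.
Every other selection either busts 48 min or fails to beat 683.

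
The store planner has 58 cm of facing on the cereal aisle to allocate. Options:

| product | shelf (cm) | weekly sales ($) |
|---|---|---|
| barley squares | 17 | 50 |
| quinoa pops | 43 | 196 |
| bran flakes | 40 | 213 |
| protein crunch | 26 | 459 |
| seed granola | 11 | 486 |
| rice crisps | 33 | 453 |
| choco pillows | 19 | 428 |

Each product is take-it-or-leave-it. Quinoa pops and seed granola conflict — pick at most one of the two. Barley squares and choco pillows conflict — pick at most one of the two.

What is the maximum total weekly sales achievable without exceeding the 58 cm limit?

1373

The ratio ordering already packs tightly: protein crunch + seed granola + choco pillows, 56 cm, 1373.
The closest alternative, barley squares + protein crunch + seed granola, reaches only 995.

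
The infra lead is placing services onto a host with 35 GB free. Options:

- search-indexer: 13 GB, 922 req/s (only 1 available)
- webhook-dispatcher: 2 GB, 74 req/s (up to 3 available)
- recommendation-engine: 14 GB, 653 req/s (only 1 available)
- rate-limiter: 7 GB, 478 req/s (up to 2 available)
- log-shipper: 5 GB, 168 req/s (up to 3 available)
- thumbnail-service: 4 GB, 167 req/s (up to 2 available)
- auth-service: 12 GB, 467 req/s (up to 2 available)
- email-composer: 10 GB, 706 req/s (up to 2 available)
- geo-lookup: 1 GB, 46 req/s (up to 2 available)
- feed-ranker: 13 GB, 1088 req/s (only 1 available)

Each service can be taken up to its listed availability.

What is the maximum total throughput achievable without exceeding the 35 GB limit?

2592

By throughput per GB: feed-ranker 83.69, search-indexer 70.92, email-composer 70.60, rate-limiter 68.29 lead.
Taking the top-ratio services first gives search-indexer + rate-limiter + 2×geo-lookup + feed-ranker for 2580 (35 GB).
Dropping search-indexer and rate-limiter frees 20 GB; slotting in 2×email-composer (20 GB) lifts the total to 2592 at 35 GB.
That's the maximum — no swap from here does better than 2592.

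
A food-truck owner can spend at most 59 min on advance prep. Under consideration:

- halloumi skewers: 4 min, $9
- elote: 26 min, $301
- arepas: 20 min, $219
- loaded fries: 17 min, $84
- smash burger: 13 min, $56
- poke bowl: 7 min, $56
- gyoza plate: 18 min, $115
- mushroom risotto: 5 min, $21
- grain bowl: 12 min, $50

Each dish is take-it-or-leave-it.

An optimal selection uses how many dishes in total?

4

Optimal total is 597.
One optimal bundle: elote + arepas + poke bowl + mushroom risotto (58 min).
Any selection reaching 597 contains exactly 4 dishes.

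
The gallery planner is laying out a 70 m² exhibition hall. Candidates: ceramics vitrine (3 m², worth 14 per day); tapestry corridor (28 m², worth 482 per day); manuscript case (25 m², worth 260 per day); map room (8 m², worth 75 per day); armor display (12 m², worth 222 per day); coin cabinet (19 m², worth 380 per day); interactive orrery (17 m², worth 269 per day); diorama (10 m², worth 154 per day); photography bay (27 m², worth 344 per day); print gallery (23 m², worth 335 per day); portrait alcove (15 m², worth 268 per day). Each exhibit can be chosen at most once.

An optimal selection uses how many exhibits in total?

4

Optimal total is 1238.
For example tapestry corridor + armor display + coin cabinet + diorama achieves it, using 69 m².
Every optimal selection uses 4 exhibits.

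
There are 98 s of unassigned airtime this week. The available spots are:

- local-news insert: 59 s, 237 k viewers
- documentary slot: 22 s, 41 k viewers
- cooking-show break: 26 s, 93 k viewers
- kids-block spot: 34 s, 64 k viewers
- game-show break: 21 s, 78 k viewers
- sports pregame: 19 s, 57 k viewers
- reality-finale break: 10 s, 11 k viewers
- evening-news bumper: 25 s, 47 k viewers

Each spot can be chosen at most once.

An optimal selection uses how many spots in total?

3

Best achievable expected reach is 341.
For example local-news insert + cooking-show break + reality-finale break achieves it, using 95 s.
All optima have 3 spots.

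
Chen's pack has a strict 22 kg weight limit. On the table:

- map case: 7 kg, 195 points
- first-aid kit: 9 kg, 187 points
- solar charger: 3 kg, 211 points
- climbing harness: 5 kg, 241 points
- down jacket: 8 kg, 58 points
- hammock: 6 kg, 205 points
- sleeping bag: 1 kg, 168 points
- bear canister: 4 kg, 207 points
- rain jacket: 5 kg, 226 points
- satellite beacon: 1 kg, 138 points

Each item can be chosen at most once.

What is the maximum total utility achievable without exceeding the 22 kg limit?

1191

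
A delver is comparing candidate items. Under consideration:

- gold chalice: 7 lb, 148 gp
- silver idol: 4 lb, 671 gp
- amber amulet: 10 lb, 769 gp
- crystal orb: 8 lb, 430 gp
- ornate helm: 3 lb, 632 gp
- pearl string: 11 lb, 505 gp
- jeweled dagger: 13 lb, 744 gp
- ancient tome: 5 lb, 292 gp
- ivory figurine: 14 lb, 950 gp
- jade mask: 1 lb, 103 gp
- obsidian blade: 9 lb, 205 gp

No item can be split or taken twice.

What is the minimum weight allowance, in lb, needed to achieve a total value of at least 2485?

25

Need the lightest bundle worth ≥ 2485.
silver idol + amber amulet + crystal orb + ornate helm reaches 2502 using 25 lb.
No combination under 25 lb hits 2485.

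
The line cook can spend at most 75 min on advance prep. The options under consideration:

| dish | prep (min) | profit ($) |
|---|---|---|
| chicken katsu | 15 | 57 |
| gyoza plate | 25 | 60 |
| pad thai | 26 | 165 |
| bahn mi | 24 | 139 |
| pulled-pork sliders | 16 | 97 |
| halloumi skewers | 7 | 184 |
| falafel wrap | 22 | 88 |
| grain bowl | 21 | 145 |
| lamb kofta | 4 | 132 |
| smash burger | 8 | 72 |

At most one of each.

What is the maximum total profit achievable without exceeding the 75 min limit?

723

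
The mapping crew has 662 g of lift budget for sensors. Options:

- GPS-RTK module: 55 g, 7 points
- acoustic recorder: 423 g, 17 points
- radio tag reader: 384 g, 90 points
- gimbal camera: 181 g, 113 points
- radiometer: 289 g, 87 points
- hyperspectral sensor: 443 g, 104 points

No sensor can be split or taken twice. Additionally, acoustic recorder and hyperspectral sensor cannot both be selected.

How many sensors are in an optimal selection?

2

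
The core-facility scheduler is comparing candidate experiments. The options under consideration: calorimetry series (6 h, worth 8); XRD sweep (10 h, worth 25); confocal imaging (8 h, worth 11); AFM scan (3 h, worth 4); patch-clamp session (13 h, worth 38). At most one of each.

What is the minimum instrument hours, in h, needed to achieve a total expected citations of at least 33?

13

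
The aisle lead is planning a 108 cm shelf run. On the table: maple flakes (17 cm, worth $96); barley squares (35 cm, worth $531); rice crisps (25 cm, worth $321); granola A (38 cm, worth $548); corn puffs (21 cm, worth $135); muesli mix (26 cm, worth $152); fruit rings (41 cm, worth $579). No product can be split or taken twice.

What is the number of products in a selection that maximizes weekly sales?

The maximum weekly sales within 108 cm is 1448.
For example rice crisps + granola A + fruit rings achieves it, using 104 cm.
Any selection reaching 1448 contains exactly 3 products.

3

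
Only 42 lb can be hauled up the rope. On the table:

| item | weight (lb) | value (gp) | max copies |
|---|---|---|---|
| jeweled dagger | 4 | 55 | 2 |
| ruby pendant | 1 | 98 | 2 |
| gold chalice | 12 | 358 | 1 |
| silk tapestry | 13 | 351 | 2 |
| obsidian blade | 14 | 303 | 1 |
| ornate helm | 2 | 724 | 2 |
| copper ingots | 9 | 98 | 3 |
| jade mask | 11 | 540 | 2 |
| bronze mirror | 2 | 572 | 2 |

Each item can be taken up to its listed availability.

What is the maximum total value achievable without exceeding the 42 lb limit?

4030

Ranking by ratio (value/lb): ornate helm 362.00, bronze mirror 286.00, ruby pendant 98.00, jade mask 49.09.
Taking the top-ratio items first gives 2×jeweled dagger + 2×ruby pendant + 2×ornate helm + 2×jade mask + 2×bronze mirror for 3978 (40 lb).
Replace 2×jeweled dagger and 2×ruby pendant with gold chalice: the trade gains 52 net, giving 4030 at 42 lb.
No other feasible combination exceeds 4030.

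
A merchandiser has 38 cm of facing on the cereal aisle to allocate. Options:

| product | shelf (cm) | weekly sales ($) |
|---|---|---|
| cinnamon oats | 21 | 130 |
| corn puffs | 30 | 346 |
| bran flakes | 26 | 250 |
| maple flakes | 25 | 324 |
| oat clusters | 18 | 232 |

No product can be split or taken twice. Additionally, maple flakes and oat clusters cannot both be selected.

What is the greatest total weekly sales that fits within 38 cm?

Filling by ratio: maple flakes for 324, with 13 cm left unused.
Dropping maple flakes frees 25 cm; slotting in corn puffs (30 cm) lifts the total to 346 at 30 cm.
Next best is maple flakes at 324 (25 cm) — short by 22.

346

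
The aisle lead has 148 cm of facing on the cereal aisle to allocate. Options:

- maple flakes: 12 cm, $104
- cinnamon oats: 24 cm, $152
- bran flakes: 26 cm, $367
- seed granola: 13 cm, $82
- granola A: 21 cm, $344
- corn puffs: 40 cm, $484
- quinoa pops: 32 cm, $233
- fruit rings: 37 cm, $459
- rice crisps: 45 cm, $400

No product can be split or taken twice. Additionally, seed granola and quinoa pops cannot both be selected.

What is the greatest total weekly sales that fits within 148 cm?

Density check — granola A 16.38, bran flakes 14.12, fruit rings 12.41 are the best per cm.
A density-first pass picks maple flakes + bran flakes + granola A + corn puffs + fruit rings — 1758 at 136 cm.
The 12 cm tied up in maple flakes is better spent on cinnamon oats — total rises to 1806 (148 cm).
The closest alternative, maple flakes + bran flakes + granola A + corn puffs + fruit rings, reaches only 1758.

1806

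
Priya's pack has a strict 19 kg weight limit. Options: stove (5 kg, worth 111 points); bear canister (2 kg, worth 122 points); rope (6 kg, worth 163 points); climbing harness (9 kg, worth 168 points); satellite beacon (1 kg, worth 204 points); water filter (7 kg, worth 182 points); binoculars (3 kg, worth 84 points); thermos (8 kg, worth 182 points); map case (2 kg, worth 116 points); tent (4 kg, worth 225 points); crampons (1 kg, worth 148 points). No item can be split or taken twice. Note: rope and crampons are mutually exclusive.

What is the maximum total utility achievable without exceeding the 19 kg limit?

1010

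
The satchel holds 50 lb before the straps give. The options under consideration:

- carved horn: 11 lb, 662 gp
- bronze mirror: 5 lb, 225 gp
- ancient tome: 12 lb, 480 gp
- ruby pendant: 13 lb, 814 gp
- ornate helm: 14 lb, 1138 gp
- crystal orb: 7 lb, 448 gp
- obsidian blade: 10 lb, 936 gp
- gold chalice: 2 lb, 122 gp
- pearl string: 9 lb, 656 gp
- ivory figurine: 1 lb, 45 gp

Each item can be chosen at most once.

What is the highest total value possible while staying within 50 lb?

Taking the top-ratio items first gives bronze mirror + ornate helm + crystal orb + obsidian blade + gold chalice + pearl string + ivory figurine for 3570 (48 lb).
The 12 lb tied up in bronze mirror and crystal orb is better spent on ruby pendant — total rises to 3711 (49 lb).
That's the maximum — no swap from here does better than 3711.

3711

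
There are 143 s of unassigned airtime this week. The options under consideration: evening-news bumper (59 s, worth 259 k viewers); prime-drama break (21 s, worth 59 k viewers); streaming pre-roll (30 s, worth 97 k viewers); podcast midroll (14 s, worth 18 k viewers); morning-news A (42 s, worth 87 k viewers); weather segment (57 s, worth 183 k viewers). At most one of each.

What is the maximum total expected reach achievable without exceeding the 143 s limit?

501

The ratio heuristic lands on evening-news bumper + prime-drama break + streaming pre-roll + podcast midroll (433) but leaves 19 s idle.
Dropping streaming pre-roll and podcast midroll frees 44 s; slotting in weather segment (57 s) lifts the total to 501 at 137 s.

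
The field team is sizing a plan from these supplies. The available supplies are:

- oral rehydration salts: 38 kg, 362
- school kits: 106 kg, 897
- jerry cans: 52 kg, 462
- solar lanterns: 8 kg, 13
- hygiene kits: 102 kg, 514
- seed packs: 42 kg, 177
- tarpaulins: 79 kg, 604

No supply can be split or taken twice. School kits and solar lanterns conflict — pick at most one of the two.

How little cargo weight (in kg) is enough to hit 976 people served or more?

Look for the lowest-cargo combination reaching 976.
Taking oral rehydration salts + solar lanterns + tarpaulins gives 979 (≥ 976) for 125 kg.
No combination under 125 kg hits 976.

125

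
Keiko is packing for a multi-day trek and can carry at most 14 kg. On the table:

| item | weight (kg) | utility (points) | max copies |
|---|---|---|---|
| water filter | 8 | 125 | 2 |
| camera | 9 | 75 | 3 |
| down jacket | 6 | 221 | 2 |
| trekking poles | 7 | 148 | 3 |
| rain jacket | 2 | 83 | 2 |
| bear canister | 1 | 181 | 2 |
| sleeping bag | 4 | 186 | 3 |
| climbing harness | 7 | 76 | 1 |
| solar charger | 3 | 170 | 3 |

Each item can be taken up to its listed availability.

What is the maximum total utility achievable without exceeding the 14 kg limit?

971

Ranking by ratio (utility/kg): bear canister 181.00, solar charger 56.67, sleeping bag 46.50.
The ratio heuristic lands on rain jacket + 2×bear canister + 3×solar charger (955) but leaves 1 kg idle.
Dropping solar charger frees 3 kg; slotting in sleeping bag (4 kg) lifts the total to 971 at 14 kg.
No other feasible combination exceeds 971.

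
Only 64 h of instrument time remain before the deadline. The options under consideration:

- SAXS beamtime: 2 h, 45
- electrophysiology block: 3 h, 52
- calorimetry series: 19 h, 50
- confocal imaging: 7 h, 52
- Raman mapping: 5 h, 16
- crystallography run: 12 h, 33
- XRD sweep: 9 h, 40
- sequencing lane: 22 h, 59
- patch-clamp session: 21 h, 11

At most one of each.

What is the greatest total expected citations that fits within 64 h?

298

By expected citations per h: SAXS beamtime 22.50, electrophysiology block 17.33, confocal imaging 7.43, XRD sweep 4.44 lead.
A density-first pass picks SAXS beamtime + electrophysiology block + confocal imaging + Raman mapping + crystallography run + XRD sweep + sequencing lane — 297 at 60 h.
The 17 h tied up in Raman mapping and crystallography run is better spent on calorimetry series — total rises to 298 (62 h).
The closest alternative, SAXS beamtime + electrophysiology block + confocal imaging + Raman mapping + crystallography run + XRD sweep + sequencing lane, reaches only 297.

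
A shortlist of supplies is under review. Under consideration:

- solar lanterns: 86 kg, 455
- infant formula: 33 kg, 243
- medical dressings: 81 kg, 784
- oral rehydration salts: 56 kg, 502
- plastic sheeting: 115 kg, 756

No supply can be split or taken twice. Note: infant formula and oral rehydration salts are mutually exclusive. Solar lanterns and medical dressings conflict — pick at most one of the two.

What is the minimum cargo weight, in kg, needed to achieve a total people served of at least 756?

Need the lightest bundle worth ≥ 756.
Taking medical dressings gives 784 (≥ 756) for 81 kg.
Below 81 kg the best achievable stays under 756.

81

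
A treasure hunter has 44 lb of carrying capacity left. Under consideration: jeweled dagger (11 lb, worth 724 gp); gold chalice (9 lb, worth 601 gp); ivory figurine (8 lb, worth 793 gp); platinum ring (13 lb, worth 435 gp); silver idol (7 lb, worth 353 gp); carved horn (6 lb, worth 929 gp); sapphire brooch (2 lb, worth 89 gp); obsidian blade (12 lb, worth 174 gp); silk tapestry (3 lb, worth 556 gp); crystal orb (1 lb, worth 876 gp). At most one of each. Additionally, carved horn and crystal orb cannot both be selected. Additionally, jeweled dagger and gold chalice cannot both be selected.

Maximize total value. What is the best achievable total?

3737

Ranking by ratio (value/lb): crystal orb 876.00, silk tapestry 185.33, carved horn 154.83, ivory figurine 99.12.
Taking jeweled dagger + ivory figurine + platinum ring + silver idol + silk tapestry + crystal orb: 43 lb used, 3737 in value.
Next best is gold chalice + ivory figurine + platinum ring + silver idol + sapphire brooch + silk tapestry + crystal orb at 3703 (43 lb) — short by 34.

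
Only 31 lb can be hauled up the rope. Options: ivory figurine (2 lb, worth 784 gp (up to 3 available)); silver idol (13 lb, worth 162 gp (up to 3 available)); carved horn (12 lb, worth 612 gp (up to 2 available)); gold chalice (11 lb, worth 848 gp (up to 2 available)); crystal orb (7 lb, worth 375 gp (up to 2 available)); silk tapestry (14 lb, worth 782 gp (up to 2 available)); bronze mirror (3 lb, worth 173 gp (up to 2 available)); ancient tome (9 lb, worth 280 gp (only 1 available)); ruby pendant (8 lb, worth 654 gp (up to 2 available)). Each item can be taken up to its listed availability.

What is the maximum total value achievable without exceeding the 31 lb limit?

4221

Filling by ratio: 3×ivory figurine + 2×bronze mirror + 2×ruby pendant for 4006, with 3 lb left unused.
The 19 lb tied up in bronze mirror and 2×ruby pendant is better spent on 2×gold chalice — total rises to 4221 (31 lb).
Nothing else within 31 lb beats 4221.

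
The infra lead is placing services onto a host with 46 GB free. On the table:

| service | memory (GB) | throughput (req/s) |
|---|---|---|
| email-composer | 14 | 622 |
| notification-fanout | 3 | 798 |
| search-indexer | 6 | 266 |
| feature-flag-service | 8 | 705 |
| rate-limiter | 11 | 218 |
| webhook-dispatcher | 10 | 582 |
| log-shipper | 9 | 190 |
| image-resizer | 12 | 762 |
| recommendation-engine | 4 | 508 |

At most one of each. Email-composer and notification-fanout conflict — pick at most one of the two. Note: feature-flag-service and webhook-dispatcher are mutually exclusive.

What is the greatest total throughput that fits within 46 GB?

Ranking by ratio (throughput/GB): notification-fanout 266.00, recommendation-engine 127.00, feature-flag-service 88.12, image-resizer 63.50.
Taking notification-fanout + search-indexer + feature-flag-service + rate-limiter + image-resizer + recommendation-engine: 44 GB used, 3257 in throughput.

3257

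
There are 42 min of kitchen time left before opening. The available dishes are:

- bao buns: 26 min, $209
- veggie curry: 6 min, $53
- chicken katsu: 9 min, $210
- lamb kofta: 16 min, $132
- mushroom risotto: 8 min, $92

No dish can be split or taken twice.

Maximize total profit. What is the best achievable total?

By profit per min: chicken katsu 23.33, mushroom risotto 11.50, veggie curry 8.83, lamb kofta 8.25 lead.
Best packing: veggie curry + chicken katsu + lamb kofta + mushroom risotto — 39 min, 487 total.
An exhaustive check of the 32 subsets confirms 487.

487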